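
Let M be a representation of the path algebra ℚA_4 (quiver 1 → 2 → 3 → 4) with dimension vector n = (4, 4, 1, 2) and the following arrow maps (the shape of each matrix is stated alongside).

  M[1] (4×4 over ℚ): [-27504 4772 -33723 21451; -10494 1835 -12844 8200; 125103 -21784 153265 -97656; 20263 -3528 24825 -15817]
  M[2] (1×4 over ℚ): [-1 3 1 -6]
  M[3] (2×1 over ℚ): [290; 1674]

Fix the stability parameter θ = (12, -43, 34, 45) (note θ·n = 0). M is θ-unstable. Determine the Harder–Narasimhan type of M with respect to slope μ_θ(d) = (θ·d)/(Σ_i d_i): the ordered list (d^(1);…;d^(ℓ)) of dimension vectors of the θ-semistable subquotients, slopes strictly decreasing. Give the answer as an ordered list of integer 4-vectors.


Interval decomposition of M: I[1,2]^3, I[1,4], I[4,4].
HN type (ℓ=3): μ^(1)=45; μ^(2)=34; μ^(3)=-31/2

((0, 0, 0, 2); (0, 0, 1, 0); (4, 4, 0, 0))


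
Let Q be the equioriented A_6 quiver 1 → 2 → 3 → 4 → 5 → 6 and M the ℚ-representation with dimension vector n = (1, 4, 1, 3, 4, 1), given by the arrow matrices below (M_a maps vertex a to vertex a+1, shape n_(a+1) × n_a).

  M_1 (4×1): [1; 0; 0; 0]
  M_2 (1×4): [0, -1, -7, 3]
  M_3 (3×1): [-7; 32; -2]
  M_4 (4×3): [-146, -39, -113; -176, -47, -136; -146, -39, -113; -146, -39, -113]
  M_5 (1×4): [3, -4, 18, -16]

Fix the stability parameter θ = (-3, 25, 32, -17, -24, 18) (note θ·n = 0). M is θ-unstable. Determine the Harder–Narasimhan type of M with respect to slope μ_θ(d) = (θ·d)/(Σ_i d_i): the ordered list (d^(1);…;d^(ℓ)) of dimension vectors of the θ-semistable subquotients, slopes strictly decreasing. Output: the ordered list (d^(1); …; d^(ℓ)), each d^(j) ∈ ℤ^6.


Interval decomposition of M: I[1,2], I[2,2]^2, I[2,4], I[4,5], I[4,6], I[5,5]^2.
HN type (ℓ=6): μ^(1)=25; μ^(2)=18; μ^(3)=40/3; μ^(4)=-3; μ^(5)=-41/2; μ^(6)=-24

((0, 3, 0, 0, 0, 0); (0, 0, 0, 0, 0, 1); (0, 1, 1, 1, 0, 0); (1, 0, 0, 0, 0, 0); (0, 0, 0, 2, 2, 0); (0, 0, 0, 0, 2, 0))


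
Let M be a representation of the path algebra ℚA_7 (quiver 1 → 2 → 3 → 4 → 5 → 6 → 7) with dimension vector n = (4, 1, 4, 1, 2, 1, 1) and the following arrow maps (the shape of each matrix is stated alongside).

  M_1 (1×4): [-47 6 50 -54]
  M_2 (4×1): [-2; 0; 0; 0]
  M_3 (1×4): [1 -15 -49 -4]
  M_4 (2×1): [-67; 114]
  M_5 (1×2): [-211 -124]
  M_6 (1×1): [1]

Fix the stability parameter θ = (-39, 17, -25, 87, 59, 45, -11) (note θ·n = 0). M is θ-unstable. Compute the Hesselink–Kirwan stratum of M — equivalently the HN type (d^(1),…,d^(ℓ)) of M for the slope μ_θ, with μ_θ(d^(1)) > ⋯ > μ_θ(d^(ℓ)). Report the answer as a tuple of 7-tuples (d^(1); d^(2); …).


Barcode: M ≅ I[1,1]^3, I[1,7], I[3,3]^3, I[5,5]. HN layers by μ_θ (5 steps, strictly decreasing):
  μ^(1)=59; μ^(2)=45; μ^(3)=-4; μ^(4)=-25; μ^(5)=-39

((0, 0, 0, 0, 1, 0, 0); (0, 0, 0, 1, 1, 1, 1); (0, 1, 1, 0, 0, 0, 0); (0, 0, 3, 0, 0, 0, 0); (4, 0, 0, 0, 0, 0, 0))


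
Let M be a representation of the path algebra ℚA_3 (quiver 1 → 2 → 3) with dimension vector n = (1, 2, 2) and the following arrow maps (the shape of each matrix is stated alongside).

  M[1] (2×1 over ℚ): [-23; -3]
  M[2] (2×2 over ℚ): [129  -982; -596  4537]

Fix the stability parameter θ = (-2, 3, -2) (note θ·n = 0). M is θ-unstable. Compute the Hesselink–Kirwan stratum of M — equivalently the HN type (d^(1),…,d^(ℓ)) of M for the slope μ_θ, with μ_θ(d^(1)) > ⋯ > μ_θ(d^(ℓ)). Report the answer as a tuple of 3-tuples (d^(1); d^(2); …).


Via rank(M_{q-1}∘⋯∘M_p): M ≅ I[1,3], I[2,3].
μ_θ-semistable layers: μ^(1)=1/2; μ^(2)=-2

((0, 2, 2); (1, 0, 0))


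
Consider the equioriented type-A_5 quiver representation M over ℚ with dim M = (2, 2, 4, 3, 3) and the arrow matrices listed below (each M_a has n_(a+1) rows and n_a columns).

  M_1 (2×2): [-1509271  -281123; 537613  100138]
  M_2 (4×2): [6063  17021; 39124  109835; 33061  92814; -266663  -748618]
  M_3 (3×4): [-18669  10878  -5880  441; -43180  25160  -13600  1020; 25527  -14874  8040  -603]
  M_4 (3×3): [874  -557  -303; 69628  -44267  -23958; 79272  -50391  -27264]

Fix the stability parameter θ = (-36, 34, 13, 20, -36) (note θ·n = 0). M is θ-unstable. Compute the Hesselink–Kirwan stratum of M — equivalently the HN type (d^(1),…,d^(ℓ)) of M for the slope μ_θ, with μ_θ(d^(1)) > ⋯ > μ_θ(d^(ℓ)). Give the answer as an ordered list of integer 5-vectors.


Interval decomposition of M: I[1,3], I[1,5], I[3,3]^2, I[4,4], I[4,5], I[5,5].
HN type (ℓ=6): μ^(1)=47/2; μ^(2)=20; μ^(3)=13; μ^(4)=31/4; μ^(5)=-8; μ^(6)=-36

((0, 1, 1, 0, 0); (0, 0, 0, 1, 0); (0, 0, 2, 0, 0); (0, 1, 1, 1, 1); (0, 0, 0, 1, 1); (2, 0, 0, 0, 1))


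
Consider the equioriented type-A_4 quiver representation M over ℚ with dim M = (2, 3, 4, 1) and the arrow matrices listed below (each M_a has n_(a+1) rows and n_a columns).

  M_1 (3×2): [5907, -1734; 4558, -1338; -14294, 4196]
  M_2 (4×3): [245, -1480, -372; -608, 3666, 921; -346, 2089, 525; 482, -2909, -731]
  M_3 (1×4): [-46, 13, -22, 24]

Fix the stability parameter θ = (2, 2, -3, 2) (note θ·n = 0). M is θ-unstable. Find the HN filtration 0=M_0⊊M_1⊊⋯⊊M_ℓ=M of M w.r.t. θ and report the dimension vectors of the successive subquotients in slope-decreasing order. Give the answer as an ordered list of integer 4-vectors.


Barcode: M ≅ I[1,3]^2, I[2,4], I[3,3]. HN layers by μ_θ (4 steps, strictly decreasing):
  μ^(1)=2; μ^(2)=1/3; μ^(3)=-1/2; μ^(4)=-3

((0, 0, 0, 1); (2, 2, 2, 0); (0, 1, 1, 0); (0, 0, 1, 0))


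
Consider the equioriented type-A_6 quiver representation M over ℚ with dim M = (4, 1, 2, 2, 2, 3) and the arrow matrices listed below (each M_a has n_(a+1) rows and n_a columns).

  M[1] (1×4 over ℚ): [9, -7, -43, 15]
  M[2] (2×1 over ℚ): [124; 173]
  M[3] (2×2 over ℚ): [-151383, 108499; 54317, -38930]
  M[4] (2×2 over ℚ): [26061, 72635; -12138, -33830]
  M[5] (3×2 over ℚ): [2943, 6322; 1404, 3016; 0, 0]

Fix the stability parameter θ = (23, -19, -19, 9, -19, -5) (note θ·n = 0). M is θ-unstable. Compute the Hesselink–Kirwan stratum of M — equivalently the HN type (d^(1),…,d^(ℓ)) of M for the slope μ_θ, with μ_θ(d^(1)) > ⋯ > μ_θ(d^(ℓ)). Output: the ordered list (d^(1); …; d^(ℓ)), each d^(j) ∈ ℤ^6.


Via rank(M_{q-1}∘⋯∘M_p): M ≅ I[1,1]^3, I[1,6], I[3,4], I[5,5], I[6,6]^2.
μ_θ-semistable layers: μ^(1)=23; μ^(2)=9; μ^(3)=-5; μ^(4)=-19

((3, 0, 0, 0, 0, 0); (0, 0, 0, 1, 0, 0); (1, 1, 1, 1, 1, 3); (0, 0, 1, 0, 1, 0))


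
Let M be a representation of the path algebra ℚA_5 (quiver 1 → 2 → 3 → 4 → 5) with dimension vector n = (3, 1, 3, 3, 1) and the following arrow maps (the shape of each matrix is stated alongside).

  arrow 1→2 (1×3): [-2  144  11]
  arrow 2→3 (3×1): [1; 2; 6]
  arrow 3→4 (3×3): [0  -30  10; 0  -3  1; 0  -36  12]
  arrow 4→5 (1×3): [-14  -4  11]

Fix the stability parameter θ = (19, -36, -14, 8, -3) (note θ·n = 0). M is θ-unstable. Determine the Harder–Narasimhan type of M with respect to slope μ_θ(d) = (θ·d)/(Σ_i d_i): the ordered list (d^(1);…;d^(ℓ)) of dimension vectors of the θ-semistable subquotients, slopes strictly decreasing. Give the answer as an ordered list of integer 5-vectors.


Barcode: M ≅ I[1,1]^2, I[1,3], I[3,3], I[3,5], I[4,4]^2. HN layers by μ_θ (5 steps, strictly decreasing):
  μ^(1)=19; μ^(2)=8; μ^(3)=5/2; μ^(4)=-31/3; μ^(5)=-14

((2, 0, 0, 0, 0); (0, 0, 0, 2, 0); (0, 0, 0, 1, 1); (1, 1, 1, 0, 0); (0, 0, 2, 0, 0))


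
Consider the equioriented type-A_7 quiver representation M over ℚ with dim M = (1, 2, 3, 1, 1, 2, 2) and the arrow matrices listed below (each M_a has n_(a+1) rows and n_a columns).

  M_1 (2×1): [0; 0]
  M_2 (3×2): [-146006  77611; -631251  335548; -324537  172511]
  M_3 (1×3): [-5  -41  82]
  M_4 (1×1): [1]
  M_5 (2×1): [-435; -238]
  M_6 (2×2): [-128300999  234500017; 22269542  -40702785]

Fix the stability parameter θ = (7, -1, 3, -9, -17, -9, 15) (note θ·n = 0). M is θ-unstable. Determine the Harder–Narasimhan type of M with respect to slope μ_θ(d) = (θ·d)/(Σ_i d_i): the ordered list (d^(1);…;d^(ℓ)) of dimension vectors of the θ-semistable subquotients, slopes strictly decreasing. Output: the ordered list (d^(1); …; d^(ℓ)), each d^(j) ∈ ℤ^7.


Barcode: M ≅ I[1,1], I[2,3], I[2,7], I[3,3], I[6,7]. HN layers by μ_θ (6 steps, strictly decreasing):
  μ^(1)=15; μ^(2)=7; μ^(3)=3; μ^(4)=-1; μ^(5)=-33/5; μ^(6)=-9

((0, 0, 0, 0, 0, 0, 2); (1, 0, 0, 0, 0, 0, 0); (0, 0, 2, 0, 0, 0, 0); (0, 1, 0, 0, 0, 0, 0); (0, 1, 1, 1, 1, 1, 0); (0, 0, 0, 0, 0, 1, 0))


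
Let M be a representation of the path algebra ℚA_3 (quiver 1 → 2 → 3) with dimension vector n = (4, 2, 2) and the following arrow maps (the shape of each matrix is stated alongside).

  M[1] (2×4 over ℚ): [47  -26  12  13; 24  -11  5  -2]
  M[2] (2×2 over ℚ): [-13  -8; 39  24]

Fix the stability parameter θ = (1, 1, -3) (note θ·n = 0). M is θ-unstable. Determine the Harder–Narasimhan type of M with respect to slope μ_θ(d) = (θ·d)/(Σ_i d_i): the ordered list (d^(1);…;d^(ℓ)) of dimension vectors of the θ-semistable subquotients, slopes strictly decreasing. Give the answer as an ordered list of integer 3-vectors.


Interval decomposition of M: I[1,1]^2, I[1,2], I[1,3], I[3,3].
HN type (ℓ=3): μ^(1)=1; μ^(2)=-1/3; μ^(3)=-3

((3, 1, 0); (1, 1, 1); (0, 0, 1))


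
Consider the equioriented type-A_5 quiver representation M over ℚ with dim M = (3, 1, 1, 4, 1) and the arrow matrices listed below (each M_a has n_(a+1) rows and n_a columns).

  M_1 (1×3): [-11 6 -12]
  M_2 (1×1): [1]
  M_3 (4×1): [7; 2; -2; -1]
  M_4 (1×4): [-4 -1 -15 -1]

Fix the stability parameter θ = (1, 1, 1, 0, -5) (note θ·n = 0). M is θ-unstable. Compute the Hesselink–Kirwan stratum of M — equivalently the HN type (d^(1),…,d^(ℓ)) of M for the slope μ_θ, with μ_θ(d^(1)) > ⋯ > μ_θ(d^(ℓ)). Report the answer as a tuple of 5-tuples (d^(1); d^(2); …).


Interval decomposition of M: I[1,1]^2, I[1,5], I[4,4]^3.
HN type (ℓ=3): μ^(1)=1; μ^(2)=0; μ^(3)=-2/5

((2, 0, 0, 0, 0); (0, 0, 0, 3, 0); (1, 1, 1, 1, 1))


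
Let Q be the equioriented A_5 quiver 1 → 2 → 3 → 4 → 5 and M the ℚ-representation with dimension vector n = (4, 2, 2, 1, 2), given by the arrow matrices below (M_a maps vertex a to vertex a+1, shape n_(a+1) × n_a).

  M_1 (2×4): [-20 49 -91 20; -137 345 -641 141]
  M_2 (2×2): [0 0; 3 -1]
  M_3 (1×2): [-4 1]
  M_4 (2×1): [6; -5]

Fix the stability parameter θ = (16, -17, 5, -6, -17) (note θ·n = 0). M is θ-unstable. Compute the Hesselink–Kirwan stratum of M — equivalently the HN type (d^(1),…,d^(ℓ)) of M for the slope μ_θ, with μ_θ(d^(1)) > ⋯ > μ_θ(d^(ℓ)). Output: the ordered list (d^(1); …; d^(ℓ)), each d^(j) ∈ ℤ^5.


Interval decomposition of M: I[1,1]^2, I[1,2], I[1,5], I[3,3], I[5,5].
HN type (ℓ=5): μ^(1)=16; μ^(2)=5; μ^(3)=-1/2; μ^(4)=-19/5; μ^(5)=-17

((2, 0, 0, 0, 0); (0, 0, 1, 0, 0); (1, 1, 0, 0, 0); (1, 1, 1, 1, 1); (0, 0, 0, 0, 1))


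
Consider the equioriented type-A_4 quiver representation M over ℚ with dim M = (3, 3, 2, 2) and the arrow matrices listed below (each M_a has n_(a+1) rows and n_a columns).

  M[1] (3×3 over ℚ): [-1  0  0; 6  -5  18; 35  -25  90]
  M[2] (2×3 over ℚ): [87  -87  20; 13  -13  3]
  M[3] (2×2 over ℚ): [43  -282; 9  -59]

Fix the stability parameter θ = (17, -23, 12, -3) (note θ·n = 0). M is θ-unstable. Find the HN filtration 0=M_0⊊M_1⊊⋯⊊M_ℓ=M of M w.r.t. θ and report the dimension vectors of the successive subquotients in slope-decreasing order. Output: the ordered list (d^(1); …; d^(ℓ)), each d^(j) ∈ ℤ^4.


Barcode: M ≅ I[1,1], I[1,2], I[1,4], I[2,4]. HN layers by μ_θ (4 steps, strictly decreasing):
  μ^(1)=17; μ^(2)=9/2; μ^(3)=-3; μ^(4)=-23

((1, 0, 0, 0); (0, 0, 2, 2); (2, 2, 0, 0); (0, 1, 0, 0))


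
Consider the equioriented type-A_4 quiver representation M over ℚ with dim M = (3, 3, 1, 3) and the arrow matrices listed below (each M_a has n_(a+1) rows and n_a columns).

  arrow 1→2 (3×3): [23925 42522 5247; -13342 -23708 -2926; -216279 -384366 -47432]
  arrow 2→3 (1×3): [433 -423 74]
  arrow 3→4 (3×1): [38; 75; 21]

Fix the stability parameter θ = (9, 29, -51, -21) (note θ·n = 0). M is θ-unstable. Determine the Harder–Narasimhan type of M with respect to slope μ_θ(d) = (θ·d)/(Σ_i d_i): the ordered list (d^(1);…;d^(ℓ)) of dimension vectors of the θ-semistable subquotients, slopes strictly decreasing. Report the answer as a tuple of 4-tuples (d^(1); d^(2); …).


Barcode: M ≅ I[1,1], I[1,2], I[1,4], I[2,2], I[4,4]^2. HN layers by μ_θ (4 steps, strictly decreasing):
  μ^(1)=29; μ^(2)=9; μ^(3)=-17/2; μ^(4)=-21

((0, 2, 0, 0); (2, 0, 0, 0); (1, 1, 1, 1); (0, 0, 0, 2))


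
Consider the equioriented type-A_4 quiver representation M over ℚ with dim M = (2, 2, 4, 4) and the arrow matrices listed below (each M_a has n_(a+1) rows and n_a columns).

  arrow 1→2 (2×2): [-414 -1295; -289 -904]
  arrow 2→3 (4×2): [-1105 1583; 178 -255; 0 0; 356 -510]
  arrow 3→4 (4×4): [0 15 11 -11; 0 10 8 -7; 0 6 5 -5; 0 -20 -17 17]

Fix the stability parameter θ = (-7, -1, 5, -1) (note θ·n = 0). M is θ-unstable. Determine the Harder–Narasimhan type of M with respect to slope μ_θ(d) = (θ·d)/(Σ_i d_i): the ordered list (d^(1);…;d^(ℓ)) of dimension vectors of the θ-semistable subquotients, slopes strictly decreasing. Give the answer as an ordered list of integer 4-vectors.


Interval decomposition of M: I[1,3], I[1,4], I[3,4]^2, I[4,4].
HN type (ℓ=4): μ^(1)=5; μ^(2)=2; μ^(3)=-1; μ^(4)=-7

((0, 0, 1, 0); (0, 0, 3, 3); (0, 2, 0, 1); (2, 0, 0, 0))


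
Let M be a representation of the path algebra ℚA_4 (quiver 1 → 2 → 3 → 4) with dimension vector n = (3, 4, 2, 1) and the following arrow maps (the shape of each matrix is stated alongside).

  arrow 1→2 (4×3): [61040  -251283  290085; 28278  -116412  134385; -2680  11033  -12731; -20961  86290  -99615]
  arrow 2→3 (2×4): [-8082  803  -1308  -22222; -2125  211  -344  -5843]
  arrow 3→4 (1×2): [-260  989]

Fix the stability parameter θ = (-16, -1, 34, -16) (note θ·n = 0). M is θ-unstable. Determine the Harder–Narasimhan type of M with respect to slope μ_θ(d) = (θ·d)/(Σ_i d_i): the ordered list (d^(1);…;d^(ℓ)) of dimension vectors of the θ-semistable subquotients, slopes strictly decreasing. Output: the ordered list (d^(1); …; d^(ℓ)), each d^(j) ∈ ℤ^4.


Barcode: M ≅ I[1,2], I[1,3], I[1,4], I[2,2]. HN layers by μ_θ (4 steps, strictly decreasing):
  μ^(1)=34; μ^(2)=9; μ^(3)=-1; μ^(4)=-16

((0, 0, 1, 0); (0, 0, 1, 1); (0, 4, 0, 0); (3, 0, 0, 0))


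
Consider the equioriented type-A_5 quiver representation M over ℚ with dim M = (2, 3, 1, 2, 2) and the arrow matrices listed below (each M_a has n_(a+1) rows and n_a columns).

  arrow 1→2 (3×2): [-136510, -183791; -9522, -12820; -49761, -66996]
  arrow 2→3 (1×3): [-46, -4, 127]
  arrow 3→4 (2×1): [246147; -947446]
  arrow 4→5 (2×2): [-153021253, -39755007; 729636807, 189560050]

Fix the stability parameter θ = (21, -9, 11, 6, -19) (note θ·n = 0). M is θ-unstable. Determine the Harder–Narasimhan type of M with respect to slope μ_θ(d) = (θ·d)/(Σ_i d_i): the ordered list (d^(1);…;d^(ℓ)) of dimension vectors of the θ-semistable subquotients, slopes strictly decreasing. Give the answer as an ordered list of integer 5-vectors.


Via rank(M_{q-1}∘⋯∘M_p): M ≅ I[1,2], I[1,5], I[2,2], I[4,5].
μ_θ-semistable layers: μ^(1)=6; μ^(2)=2; μ^(3)=-13/2; μ^(4)=-9

((1, 1, 0, 0, 0); (1, 1, 1, 1, 1); (0, 0, 0, 1, 1); (0, 1, 0, 0, 0))


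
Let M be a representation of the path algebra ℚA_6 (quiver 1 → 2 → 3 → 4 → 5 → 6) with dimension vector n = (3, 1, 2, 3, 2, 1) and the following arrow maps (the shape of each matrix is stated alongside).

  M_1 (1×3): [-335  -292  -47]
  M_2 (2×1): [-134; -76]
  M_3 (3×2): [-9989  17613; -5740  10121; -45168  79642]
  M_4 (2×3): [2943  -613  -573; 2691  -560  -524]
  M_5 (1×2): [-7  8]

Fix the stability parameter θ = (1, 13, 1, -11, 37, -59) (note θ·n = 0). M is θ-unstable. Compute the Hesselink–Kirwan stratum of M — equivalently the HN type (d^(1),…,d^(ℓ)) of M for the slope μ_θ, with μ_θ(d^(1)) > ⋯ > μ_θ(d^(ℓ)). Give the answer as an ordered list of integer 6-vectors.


Via rank(M_{q-1}∘⋯∘M_p): M ≅ I[1,1]^2, I[1,6], I[3,5], I[4,4].
μ_θ-semistable layers: μ^(1)=37; μ^(2)=1; μ^(3)=-3; μ^(4)=-5; μ^(5)=-11

((0, 0, 0, 0, 1, 0); (2, 0, 0, 0, 0, 0); (1, 1, 1, 1, 1, 1); (0, 0, 1, 1, 0, 0); (0, 0, 0, 1, 0, 0))


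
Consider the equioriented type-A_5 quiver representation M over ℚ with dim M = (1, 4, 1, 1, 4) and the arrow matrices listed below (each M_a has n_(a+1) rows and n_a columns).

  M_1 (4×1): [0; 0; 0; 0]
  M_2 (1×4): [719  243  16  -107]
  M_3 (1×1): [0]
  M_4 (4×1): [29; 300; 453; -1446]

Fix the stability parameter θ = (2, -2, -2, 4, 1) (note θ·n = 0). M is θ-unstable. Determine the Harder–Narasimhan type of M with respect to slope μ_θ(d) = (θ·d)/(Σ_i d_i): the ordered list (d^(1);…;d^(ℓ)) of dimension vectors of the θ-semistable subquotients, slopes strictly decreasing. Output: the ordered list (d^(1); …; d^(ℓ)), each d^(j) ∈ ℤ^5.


Interval decomposition of M: I[1,1], I[2,2]^3, I[2,3], I[4,5], I[5,5]^3.
HN type (ℓ=4): μ^(1)=5/2; μ^(2)=2; μ^(3)=1; μ^(4)=-2

((0, 0, 0, 1, 1); (1, 0, 0, 0, 0); (0, 0, 0, 0, 3); (0, 4, 1, 0, 0))


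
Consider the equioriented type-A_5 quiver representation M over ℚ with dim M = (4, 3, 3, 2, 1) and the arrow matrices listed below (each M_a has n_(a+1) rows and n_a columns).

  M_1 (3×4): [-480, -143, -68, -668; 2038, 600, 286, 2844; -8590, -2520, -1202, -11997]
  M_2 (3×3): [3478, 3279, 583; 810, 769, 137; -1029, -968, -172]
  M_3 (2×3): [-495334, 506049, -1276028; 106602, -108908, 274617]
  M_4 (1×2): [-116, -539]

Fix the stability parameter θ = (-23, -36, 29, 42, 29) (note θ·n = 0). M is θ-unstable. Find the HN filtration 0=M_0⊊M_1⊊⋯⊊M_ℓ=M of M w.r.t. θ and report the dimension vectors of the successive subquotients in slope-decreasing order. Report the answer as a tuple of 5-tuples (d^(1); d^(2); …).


Barcode: M ≅ I[1,1], I[1,2], I[1,4], I[1,5], I[3,3]. HN layers by μ_θ (5 steps, strictly decreasing):
  μ^(1)=42; μ^(2)=71/2; μ^(3)=29; μ^(4)=-23; μ^(5)=-59/2

((0, 0, 0, 1, 0); (0, 0, 0, 1, 1); (0, 0, 3, 0, 0); (1, 0, 0, 0, 0); (3, 3, 0, 0, 0))


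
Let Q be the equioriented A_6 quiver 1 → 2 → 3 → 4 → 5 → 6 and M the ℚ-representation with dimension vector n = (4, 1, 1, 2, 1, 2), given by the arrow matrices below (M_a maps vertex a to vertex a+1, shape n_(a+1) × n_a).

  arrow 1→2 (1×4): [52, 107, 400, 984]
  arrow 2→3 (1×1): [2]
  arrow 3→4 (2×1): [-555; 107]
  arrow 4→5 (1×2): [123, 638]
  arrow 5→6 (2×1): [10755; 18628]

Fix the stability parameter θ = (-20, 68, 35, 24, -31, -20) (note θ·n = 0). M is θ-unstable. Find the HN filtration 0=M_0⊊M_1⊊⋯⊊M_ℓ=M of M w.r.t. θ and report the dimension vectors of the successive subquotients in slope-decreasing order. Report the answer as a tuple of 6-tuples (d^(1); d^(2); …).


Interval decomposition of M: I[1,1]^3, I[1,6], I[4,4], I[6,6].
HN type (ℓ=3): μ^(1)=24; μ^(2)=76/5; μ^(3)=-20

((0, 0, 0, 1, 0, 0); (0, 1, 1, 1, 1, 1); (4, 0, 0, 0, 0, 1))


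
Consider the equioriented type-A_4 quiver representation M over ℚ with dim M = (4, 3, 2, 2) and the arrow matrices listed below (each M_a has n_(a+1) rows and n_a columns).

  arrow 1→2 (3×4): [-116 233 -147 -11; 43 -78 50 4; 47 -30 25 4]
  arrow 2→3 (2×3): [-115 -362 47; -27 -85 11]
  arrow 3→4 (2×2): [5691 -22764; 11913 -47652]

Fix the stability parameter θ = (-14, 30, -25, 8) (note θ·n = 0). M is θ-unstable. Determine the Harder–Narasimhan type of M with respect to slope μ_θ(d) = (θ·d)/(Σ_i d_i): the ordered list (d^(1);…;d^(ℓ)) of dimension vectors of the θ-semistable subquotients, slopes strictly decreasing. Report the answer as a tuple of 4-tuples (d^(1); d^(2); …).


Via rank(M_{q-1}∘⋯∘M_p): M ≅ I[1,1], I[1,2], I[1,3], I[1,4], I[4,4].
μ_θ-semistable layers: μ^(1)=30; μ^(2)=8; μ^(3)=5/2; μ^(4)=-14

((0, 1, 0, 0); (0, 0, 0, 2); (0, 2, 2, 0); (4, 0, 0, 0))


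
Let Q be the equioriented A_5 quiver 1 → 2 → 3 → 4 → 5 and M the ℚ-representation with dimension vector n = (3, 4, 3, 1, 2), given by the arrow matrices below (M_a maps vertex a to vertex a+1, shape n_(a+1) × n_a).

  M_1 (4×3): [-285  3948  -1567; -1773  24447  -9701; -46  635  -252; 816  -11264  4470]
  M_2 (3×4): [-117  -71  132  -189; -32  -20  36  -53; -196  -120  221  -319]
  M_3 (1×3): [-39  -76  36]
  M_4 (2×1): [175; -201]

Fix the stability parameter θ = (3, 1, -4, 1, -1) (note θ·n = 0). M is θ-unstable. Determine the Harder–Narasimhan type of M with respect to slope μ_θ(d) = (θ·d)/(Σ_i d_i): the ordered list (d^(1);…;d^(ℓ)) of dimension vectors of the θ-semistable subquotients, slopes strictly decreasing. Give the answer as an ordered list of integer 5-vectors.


Interval decomposition of M: I[1,3]^2, I[1,5], I[2,2], I[5,5].
HN type (ℓ=3): μ^(1)=1; μ^(2)=0; μ^(3)=-1

((0, 1, 0, 0, 0); (3, 3, 3, 1, 1); (0, 0, 0, 0, 1))


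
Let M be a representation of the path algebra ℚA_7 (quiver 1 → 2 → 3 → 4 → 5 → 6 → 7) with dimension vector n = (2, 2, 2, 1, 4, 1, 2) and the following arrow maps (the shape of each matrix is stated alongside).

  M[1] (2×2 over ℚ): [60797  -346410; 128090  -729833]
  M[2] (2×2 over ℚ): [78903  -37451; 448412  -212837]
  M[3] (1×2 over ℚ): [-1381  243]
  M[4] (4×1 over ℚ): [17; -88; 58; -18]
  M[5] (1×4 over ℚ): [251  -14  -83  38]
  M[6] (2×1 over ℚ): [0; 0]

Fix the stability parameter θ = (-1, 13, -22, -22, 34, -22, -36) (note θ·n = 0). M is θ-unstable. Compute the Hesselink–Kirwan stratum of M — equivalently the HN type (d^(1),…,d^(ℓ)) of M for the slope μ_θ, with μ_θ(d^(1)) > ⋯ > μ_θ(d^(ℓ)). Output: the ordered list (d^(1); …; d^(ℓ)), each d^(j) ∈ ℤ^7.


Via rank(M_{q-1}∘⋯∘M_p): M ≅ I[1,3], I[1,6], I[5,5]^3, I[7,7]^2.
μ_θ-semistable layers: μ^(1)=34; μ^(2)=6; μ^(3)=-10/3; μ^(4)=-8; μ^(5)=-36

((0, 0, 0, 0, 3, 0, 0); (0, 0, 0, 0, 1, 1, 0); (1, 1, 1, 0, 0, 0, 0); (1, 1, 1, 1, 0, 0, 0); (0, 0, 0, 0, 0, 0, 2))


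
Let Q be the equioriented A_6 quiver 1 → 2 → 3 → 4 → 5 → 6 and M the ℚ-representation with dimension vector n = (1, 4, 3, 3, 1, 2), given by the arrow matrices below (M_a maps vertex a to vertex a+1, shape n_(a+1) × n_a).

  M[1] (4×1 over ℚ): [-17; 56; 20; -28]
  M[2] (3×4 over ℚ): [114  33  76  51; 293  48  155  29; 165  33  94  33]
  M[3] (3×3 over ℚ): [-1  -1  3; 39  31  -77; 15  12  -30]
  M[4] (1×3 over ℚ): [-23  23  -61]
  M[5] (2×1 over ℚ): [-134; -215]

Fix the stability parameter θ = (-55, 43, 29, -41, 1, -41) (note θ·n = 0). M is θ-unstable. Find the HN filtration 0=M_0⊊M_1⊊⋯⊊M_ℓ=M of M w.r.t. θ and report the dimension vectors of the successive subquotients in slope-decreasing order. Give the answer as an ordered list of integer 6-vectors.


Interval decomposition of M: I[1,3], I[2,2], I[2,4], I[2,6], I[4,4], I[6,6].
HN type (ℓ=6): μ^(1)=43; μ^(2)=36; μ^(3)=31/3; μ^(4)=-9/5; μ^(5)=-41; μ^(6)=-55

((0, 1, 0, 0, 0, 0); (0, 1, 1, 0, 0, 0); (0, 1, 1, 1, 0, 0); (0, 1, 1, 1, 1, 1); (0, 0, 0, 1, 0, 1); (1, 0, 0, 0, 0, 0))


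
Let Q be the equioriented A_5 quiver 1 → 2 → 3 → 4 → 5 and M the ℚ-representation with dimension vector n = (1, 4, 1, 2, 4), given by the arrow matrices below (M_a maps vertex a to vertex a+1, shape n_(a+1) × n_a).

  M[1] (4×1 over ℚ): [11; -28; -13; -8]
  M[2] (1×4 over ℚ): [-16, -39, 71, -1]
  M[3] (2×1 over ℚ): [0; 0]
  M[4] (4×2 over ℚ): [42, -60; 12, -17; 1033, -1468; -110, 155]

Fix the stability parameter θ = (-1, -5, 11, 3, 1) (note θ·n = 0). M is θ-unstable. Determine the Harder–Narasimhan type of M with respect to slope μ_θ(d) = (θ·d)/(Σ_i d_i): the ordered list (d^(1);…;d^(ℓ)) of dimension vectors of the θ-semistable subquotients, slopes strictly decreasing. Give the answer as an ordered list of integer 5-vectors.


Barcode: M ≅ I[1,3], I[2,2]^3, I[4,5]^2, I[5,5]^2. HN layers by μ_θ (5 steps, strictly decreasing):
  μ^(1)=11; μ^(2)=2; μ^(3)=1; μ^(4)=-3; μ^(5)=-5

((0, 0, 1, 0, 0); (0, 0, 0, 2, 2); (0, 0, 0, 0, 2); (1, 1, 0, 0, 0); (0, 3, 0, 0, 0))


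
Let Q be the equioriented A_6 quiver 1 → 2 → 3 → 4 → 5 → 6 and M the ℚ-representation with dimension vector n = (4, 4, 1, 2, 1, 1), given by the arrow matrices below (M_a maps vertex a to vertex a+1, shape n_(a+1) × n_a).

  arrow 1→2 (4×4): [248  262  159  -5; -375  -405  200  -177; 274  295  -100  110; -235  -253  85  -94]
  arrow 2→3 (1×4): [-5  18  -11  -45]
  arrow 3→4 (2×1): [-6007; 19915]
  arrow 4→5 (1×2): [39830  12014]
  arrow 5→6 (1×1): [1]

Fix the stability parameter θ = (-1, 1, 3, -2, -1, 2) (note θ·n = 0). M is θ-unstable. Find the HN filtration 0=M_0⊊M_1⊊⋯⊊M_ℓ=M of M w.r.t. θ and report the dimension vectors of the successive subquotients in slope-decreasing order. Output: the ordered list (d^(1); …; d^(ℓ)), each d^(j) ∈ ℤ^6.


Barcode: M ≅ I[1,2]^3, I[1,4], I[4,6]. HN layers by μ_θ (5 steps, strictly decreasing):
  μ^(1)=2; μ^(2)=1; μ^(3)=2/3; μ^(4)=-1; μ^(5)=-2

((0, 0, 0, 0, 0, 1); (0, 3, 0, 0, 0, 0); (0, 1, 1, 1, 0, 0); (4, 0, 0, 0, 1, 0); (0, 0, 0, 1, 0, 0))


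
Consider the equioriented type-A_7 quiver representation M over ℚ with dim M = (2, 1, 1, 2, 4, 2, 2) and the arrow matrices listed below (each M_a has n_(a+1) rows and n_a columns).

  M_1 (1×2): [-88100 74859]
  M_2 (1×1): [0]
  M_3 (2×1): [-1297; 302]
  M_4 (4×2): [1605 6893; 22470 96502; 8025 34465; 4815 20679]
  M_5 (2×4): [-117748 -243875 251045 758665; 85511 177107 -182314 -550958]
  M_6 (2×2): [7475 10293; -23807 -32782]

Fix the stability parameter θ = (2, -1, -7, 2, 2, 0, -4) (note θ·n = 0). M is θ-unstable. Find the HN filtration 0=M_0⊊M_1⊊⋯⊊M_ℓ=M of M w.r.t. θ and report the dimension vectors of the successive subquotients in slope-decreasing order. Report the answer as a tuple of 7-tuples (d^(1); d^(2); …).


Via rank(M_{q-1}∘⋯∘M_p): M ≅ I[1,1], I[1,2], I[3,7], I[4,4], I[5,5]^2, I[5,7].
μ_θ-semistable layers: μ^(1)=2; μ^(2)=1/2; μ^(3)=0; μ^(4)=-2/3; μ^(5)=-7

((1, 0, 0, 1, 2, 0, 0); (1, 1, 0, 0, 0, 0, 0); (0, 0, 0, 1, 1, 1, 1); (0, 0, 0, 0, 1, 1, 1); (0, 0, 1, 0, 0, 0, 0))


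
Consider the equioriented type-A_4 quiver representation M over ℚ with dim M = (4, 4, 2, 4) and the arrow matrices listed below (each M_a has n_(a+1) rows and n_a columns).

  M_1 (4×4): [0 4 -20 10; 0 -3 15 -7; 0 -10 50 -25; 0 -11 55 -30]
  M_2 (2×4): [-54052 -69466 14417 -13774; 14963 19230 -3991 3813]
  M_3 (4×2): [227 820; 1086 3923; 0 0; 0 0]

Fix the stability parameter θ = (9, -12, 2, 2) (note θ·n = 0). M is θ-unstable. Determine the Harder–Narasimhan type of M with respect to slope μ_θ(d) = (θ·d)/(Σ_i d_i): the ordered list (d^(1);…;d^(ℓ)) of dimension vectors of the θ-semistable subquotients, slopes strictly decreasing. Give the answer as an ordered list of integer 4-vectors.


Via rank(M_{q-1}∘⋯∘M_p): M ≅ I[1,1]^2, I[1,4]^2, I[2,2]^2, I[4,4]^2.
μ_θ-semistable layers: μ^(1)=9; μ^(2)=2; μ^(3)=-3/2; μ^(4)=-12

((2, 0, 0, 0); (0, 0, 2, 4); (2, 2, 0, 0); (0, 2, 0, 0))


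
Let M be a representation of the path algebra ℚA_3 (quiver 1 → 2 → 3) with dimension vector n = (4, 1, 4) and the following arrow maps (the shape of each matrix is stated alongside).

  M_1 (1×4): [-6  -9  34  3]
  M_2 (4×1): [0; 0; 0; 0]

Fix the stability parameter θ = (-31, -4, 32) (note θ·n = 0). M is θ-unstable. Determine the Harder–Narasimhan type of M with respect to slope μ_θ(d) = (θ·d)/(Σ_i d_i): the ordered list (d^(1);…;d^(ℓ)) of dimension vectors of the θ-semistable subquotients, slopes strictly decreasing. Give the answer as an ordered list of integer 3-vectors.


Interval decomposition of M: I[1,1]^3, I[1,2], I[3,3]^4.
HN type (ℓ=3): μ^(1)=32; μ^(2)=-4; μ^(3)=-31

((0, 0, 4); (0, 1, 0); (4, 0, 0))


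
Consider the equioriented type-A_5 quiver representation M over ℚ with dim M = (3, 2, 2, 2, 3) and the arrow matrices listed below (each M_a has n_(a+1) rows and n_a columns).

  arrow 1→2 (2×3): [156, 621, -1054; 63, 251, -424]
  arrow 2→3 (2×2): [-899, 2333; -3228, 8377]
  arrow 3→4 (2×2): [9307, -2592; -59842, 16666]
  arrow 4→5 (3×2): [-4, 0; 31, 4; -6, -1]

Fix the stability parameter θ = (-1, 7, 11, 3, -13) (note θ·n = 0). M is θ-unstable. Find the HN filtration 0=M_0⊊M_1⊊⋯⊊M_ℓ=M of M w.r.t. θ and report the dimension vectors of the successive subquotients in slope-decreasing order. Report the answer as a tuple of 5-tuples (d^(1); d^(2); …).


Interval decomposition of M: I[1,1], I[1,5]^2, I[5,5].
HN type (ℓ=3): μ^(1)=2; μ^(2)=-1; μ^(3)=-13

((0, 2, 2, 2, 2); (3, 0, 0, 0, 0); (0, 0, 0, 0, 1))


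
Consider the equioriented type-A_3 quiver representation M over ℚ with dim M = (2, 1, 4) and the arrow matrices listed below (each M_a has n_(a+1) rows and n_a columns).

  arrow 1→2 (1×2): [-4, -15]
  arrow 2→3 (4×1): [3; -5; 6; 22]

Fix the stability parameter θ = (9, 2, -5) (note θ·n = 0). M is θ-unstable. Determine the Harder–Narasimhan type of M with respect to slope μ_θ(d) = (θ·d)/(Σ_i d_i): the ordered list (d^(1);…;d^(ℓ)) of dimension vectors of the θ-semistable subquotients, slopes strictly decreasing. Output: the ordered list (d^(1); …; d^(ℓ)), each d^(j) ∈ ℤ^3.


Barcode: M ≅ I[1,1], I[1,3], I[3,3]^3. HN layers by μ_θ (3 steps, strictly decreasing):
  μ^(1)=9; μ^(2)=2; μ^(3)=-5

((1, 0, 0); (1, 1, 1); (0, 0, 3))


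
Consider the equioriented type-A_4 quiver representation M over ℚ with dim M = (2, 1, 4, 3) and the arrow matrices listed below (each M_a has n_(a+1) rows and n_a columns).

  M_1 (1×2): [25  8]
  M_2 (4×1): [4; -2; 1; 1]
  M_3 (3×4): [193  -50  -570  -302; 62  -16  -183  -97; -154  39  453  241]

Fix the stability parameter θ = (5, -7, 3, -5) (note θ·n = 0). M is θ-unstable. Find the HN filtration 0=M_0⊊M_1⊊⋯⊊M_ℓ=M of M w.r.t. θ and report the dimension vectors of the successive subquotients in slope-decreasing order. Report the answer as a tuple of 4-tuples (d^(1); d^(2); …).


Via rank(M_{q-1}∘⋯∘M_p): M ≅ I[1,1], I[1,3], I[3,4]^3.
μ_θ-semistable layers: μ^(1)=5; μ^(2)=3; μ^(3)=-1

((1, 0, 0, 0); (0, 0, 1, 0); (1, 1, 3, 3))


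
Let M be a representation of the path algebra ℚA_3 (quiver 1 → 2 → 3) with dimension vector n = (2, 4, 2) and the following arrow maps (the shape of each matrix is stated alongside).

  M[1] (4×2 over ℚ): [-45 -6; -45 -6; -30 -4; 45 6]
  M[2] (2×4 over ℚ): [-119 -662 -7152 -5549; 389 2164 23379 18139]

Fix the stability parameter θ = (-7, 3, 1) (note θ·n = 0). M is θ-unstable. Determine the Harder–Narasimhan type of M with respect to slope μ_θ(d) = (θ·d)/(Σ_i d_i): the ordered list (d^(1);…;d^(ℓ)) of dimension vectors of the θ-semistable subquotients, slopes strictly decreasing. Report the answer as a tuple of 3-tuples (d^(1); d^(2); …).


Via rank(M_{q-1}∘⋯∘M_p): M ≅ I[1,1], I[1,2], I[2,2], I[2,3]^2.
μ_θ-semistable layers: μ^(1)=3; μ^(2)=2; μ^(3)=-7

((0, 2, 0); (0, 2, 2); (2, 0, 0))


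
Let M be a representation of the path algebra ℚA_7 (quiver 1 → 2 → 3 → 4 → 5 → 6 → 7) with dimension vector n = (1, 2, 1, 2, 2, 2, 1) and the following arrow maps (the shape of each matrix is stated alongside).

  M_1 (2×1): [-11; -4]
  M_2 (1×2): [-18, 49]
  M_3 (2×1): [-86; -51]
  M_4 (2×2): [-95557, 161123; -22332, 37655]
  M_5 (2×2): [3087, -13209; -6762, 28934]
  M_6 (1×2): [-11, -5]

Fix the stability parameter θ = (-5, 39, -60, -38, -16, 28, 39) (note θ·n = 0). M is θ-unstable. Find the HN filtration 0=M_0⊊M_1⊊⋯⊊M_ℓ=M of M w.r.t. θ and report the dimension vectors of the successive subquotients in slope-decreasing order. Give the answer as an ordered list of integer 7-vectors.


Via rank(M_{q-1}∘⋯∘M_p): M ≅ I[1,5], I[2,2], I[4,7], I[6,6].
μ_θ-semistable layers: μ^(1)=39; μ^(2)=28; μ^(3)=-16; μ^(4)=-38

((0, 1, 0, 0, 0, 0, 1); (0, 0, 0, 0, 0, 2, 0); (1, 1, 1, 1, 2, 0, 0); (0, 0, 0, 1, 0, 0, 0))


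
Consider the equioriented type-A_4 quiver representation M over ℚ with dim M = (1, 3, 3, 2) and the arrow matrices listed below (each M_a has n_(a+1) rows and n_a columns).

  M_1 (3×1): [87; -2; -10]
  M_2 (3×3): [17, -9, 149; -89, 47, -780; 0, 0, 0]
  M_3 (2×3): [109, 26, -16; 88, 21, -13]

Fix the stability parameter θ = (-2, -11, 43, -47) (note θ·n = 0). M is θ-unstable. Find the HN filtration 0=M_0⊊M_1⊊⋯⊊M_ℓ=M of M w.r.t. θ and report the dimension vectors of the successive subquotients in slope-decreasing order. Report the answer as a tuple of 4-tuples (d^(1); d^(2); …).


Via rank(M_{q-1}∘⋯∘M_p): M ≅ I[1,4], I[2,2], I[2,4], I[3,3].
μ_θ-semistable layers: μ^(1)=43; μ^(2)=-2; μ^(3)=-13/2; μ^(4)=-11

((0, 0, 1, 0); (0, 0, 2, 2); (1, 1, 0, 0); (0, 2, 0, 0))


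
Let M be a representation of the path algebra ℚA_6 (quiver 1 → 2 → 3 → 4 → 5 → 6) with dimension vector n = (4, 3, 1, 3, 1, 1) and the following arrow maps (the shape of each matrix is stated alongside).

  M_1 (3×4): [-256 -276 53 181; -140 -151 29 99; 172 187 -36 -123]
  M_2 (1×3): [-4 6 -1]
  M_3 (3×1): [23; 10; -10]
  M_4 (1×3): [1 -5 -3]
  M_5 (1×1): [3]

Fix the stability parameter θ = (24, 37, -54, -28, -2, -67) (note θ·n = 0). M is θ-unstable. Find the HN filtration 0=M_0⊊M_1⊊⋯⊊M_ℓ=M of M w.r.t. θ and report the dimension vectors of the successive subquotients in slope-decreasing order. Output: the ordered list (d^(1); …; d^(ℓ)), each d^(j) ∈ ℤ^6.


Interval decomposition of M: I[1,1], I[1,2]^2, I[1,6], I[4,4]^2.
HN type (ℓ=4): μ^(1)=37; μ^(2)=24; μ^(3)=-15; μ^(4)=-28

((0, 2, 0, 0, 0, 0); (3, 0, 0, 0, 0, 0); (1, 1, 1, 1, 1, 1); (0, 0, 0, 2, 0, 0))


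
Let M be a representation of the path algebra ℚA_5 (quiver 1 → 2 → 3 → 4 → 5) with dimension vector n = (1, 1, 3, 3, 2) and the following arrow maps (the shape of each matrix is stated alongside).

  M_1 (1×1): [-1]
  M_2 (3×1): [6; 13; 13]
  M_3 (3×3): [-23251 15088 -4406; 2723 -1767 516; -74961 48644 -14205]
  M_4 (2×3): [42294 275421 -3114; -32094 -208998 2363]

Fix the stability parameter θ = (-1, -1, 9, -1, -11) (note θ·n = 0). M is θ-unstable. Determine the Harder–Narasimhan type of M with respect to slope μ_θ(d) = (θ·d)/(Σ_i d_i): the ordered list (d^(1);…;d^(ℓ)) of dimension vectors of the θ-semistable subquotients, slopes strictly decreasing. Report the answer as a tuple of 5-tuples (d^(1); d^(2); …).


Interval decomposition of M: I[1,5], I[3,4], I[3,5].
HN type (ℓ=2): μ^(1)=4; μ^(2)=-1

((0, 0, 1, 1, 0); (1, 1, 2, 2, 2))


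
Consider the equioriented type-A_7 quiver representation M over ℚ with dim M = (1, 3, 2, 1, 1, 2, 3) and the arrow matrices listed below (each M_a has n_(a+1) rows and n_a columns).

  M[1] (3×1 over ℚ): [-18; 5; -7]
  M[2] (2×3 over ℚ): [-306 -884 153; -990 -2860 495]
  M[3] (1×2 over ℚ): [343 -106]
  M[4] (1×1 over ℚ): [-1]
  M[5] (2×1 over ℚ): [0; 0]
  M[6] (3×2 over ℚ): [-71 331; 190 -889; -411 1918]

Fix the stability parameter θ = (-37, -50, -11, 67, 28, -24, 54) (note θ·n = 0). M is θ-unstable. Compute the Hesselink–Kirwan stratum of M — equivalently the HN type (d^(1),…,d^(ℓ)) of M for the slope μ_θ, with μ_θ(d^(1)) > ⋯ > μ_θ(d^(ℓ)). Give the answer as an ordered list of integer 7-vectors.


Interval decomposition of M: I[1,5], I[2,2]^2, I[3,3], I[6,7]^2, I[7,7].
HN type (ℓ=6): μ^(1)=54; μ^(2)=95/2; μ^(3)=-11; μ^(4)=-24; μ^(5)=-87/2; μ^(6)=-50

((0, 0, 0, 0, 0, 0, 3); (0, 0, 0, 1, 1, 0, 0); (0, 0, 2, 0, 0, 0, 0); (0, 0, 0, 0, 0, 2, 0); (1, 1, 0, 0, 0, 0, 0); (0, 2, 0, 0, 0, 0, 0))


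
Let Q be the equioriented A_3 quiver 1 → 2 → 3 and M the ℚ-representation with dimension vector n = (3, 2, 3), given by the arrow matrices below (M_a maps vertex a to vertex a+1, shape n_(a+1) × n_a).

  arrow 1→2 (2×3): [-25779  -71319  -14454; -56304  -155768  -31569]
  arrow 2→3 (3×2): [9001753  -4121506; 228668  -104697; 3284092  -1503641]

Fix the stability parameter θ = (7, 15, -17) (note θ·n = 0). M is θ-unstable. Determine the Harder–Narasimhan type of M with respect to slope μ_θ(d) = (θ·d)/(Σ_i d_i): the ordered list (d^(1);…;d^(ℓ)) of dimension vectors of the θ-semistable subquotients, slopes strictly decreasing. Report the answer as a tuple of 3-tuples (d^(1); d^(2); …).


Via rank(M_{q-1}∘⋯∘M_p): M ≅ I[1,1], I[1,3]^2, I[3,3].
μ_θ-semistable layers: μ^(1)=7; μ^(2)=5/3; μ^(3)=-17

((1, 0, 0); (2, 2, 2); (0, 0, 1))


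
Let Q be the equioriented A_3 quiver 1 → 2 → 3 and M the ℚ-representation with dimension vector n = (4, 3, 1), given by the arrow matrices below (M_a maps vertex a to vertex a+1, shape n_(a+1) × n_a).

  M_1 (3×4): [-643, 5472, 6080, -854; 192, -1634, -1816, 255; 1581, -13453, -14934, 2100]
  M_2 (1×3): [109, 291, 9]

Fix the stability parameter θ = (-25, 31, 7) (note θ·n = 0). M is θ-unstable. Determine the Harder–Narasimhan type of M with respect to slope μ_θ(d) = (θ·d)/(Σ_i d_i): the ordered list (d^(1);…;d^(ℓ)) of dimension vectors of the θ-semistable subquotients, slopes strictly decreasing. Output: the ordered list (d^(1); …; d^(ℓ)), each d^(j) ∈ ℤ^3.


Via rank(M_{q-1}∘⋯∘M_p): M ≅ I[1,1], I[1,2]^2, I[1,3].
μ_θ-semistable layers: μ^(1)=31; μ^(2)=19; μ^(3)=-25

((0, 2, 0); (0, 1, 1); (4, 0, 0))


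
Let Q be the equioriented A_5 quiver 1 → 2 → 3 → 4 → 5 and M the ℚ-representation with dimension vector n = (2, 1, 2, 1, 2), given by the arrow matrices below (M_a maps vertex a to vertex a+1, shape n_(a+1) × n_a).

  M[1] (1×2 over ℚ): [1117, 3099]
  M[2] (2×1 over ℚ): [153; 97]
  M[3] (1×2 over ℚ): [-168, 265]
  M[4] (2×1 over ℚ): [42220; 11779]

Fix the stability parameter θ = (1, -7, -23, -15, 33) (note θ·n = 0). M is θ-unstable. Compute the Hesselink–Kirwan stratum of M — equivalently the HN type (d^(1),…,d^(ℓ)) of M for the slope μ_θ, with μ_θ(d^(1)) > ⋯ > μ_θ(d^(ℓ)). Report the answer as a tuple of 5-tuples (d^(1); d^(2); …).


Interval decomposition of M: I[1,1], I[1,5], I[3,3], I[5,5].
HN type (ℓ=4): μ^(1)=33; μ^(2)=1; μ^(3)=-11; μ^(4)=-23

((0, 0, 0, 0, 2); (1, 0, 0, 0, 0); (1, 1, 1, 1, 0); (0, 0, 1, 0, 0))


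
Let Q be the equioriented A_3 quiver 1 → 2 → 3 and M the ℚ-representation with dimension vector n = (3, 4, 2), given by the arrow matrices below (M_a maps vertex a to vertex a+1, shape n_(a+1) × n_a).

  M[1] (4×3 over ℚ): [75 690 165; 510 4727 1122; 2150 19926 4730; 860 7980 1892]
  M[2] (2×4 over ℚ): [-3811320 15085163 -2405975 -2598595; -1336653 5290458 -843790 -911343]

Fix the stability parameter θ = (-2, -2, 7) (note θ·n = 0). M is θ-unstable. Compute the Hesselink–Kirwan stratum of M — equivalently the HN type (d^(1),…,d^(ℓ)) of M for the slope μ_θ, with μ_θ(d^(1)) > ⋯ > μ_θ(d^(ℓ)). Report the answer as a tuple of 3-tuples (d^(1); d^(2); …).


Barcode: M ≅ I[1,1], I[1,3]^2, I[2,2]^2. HN layers by μ_θ (2 steps, strictly decreasing):
  μ^(1)=7; μ^(2)=-2

((0, 0, 2); (3, 4, 0))


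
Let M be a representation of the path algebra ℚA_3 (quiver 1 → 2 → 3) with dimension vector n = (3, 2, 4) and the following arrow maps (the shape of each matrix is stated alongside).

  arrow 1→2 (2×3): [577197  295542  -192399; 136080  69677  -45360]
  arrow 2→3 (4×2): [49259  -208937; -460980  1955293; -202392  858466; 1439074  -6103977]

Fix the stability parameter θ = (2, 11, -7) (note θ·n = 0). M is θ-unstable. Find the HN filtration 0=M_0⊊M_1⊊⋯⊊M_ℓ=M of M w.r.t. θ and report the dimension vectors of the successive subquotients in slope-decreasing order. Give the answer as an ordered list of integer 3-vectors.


Barcode: M ≅ I[1,1], I[1,3]^2, I[3,3]^2. HN layers by μ_θ (2 steps, strictly decreasing):
  μ^(1)=2; μ^(2)=-7

((3, 2, 2); (0, 0, 2))
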